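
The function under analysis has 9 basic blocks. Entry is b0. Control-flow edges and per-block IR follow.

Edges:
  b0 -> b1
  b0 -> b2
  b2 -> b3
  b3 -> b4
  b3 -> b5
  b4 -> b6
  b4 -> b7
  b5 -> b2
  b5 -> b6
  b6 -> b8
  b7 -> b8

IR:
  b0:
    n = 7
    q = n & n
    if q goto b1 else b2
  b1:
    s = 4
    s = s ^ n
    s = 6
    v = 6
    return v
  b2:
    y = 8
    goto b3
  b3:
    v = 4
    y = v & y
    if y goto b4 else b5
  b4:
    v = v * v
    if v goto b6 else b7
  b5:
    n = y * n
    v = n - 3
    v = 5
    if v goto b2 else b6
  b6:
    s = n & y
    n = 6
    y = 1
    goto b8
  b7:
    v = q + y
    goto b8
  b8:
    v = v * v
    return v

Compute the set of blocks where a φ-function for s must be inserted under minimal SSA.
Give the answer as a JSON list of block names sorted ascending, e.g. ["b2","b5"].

idom tree: b1←b0 b2←b0 b3←b2 b4←b3 b5←b3 b6←b3 b7←b4 b8←b3
Dom at joins:
  b2: preds {b0,b5}: {b0} ∩ {b0,b2,b3,b5} = {b0}; idom=b0
  b6: preds {b4,b5}: {b0,b2,b3,b4} ∩ {b0,b2,b3,b5} = {b0,b2,b3}; idom=b3
  b8: preds {b6,b7}: {b0,b2,b3,b6} ∩ {b0,b2,b3,b4,b7} = {b0,b2,b3}; idom=b3

DF walk-up:
  join b2 pred b0: · stop@b0
  join b2 pred b5: b5→b3→b2 stop@b0
  join b6 pred b4: b4 stop@b3
  join b6 pred b5: b5 stop@b3
  join b8 pred b6: b6 stop@b3
  join b8 pred b7: b7→b4 stop@b3
  b0 → ∅
  b1 → ∅
  b2 → {b2}
  b3 → {b2}
  b4 → {b6,b8}
  b5 → {b2,b6}
  b6 → {b8}
  b7 → {b8}
  b8 → ∅

φ for s: defs {b1,b6}
  DF⁺ = {b8}

Answer: ["b8"]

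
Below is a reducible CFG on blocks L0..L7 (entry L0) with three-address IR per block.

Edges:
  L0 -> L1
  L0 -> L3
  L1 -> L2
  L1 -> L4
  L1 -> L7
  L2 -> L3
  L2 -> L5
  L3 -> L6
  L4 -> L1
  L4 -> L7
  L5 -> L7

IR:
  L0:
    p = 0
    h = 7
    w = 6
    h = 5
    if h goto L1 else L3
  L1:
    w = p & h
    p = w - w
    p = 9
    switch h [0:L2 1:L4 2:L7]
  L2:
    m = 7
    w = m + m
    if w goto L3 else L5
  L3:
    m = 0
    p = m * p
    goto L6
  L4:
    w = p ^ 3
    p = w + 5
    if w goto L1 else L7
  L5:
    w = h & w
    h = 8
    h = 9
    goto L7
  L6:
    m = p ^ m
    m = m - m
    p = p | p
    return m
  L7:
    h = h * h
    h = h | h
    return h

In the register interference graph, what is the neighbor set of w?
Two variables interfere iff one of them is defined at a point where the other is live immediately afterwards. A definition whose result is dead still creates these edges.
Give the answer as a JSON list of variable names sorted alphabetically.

def/use:
  L0: def={h,p,w} ue=∅
  L1: def={p,w} ue={h,p}
  L2: def={m,w} ue=∅
  L3: def={m,p} ue={p}
  L4: def={p,w} ue={p}
  L5: def={h,w} ue={h,w}
  L6: def={m,p} ue={m,p}
  L7: def={h} ue={h}

Liveness:
  L0: in=∅ out={h,p}
  L1: in={h,p} out={h,p}
  L2: in={h,p} out={h,p,w}
  L3: in={p} out={m,p}
  L4: in={h,p} out={h,p}
  L5: in={h,w} out={h}
  L6: in={m,p} out=∅
  L7: in={h} out=∅

Interfere edges:
  h↔{m,p,w}
  m↔{h,p}
  p↔{h,m,w}
  w↔{h,p}

N(w) = ["h", "p"]

Answer: ["h", "p"]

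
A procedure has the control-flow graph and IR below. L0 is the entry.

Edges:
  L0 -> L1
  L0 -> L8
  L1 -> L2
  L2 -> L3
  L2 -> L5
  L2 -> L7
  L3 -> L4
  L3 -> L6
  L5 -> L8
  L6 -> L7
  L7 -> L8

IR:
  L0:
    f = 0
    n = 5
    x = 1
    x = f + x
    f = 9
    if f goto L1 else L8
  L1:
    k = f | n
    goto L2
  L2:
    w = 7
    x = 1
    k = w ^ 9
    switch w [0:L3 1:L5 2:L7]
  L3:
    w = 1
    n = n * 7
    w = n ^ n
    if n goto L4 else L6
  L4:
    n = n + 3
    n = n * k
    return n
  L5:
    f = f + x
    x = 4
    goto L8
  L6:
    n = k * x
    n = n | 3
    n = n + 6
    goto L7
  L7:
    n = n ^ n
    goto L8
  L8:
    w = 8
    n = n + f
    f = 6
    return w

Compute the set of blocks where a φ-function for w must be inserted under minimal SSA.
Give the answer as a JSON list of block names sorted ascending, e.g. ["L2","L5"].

Answer: ["L7", "L8"]

Derivation:
idom tree: L1←L0 L2←L1 L3←L2 L4←L3 L5←L2 L6←L3 L7←L2 L8←L0
Dom∩ at merges:
  L7: preds {L2,L6}: {L0,L1,L2} ∩ {L0,L1,L2,L3,L6} = {L0,L1,L2}; idom=L2
  L8: preds {L0,L5,L7}: {L0} ∩ {L0,L1,L2,L5} ∩ {L0,L1,L2,L7} = {L0}; idom=L0

Frontier:
  L7←L2: walk · to L2
  L7←L6: walk L6→L3 to L2
  L8←L0: walk · to L0
  L8←L5: walk L5→L2→L1 to L0
  L8←L7: walk L7→L2→L1 to L0
  L0 → ∅
  L1 → {L8}
  L2 → {L8}
  L3 → {L7}
  L4 → ∅
  L5 → {L8}
  L6 → {L7}
  L7 → {L8}
  L8 → ∅

φ for w: defs {L2,L3,L8}
  DF⁺ = {L7,L8}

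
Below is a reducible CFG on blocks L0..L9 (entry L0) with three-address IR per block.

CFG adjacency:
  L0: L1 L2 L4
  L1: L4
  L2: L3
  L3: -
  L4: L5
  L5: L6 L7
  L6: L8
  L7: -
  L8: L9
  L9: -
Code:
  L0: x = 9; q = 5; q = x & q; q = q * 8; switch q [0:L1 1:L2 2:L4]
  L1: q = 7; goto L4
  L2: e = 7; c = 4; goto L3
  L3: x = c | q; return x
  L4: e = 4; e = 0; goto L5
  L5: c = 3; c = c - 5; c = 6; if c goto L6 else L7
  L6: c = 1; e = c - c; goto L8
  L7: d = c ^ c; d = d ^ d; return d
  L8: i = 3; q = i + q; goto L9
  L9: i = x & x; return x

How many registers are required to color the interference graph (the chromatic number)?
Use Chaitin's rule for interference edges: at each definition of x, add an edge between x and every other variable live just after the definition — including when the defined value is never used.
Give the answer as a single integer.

Answer: 3

Derivation:
Per-block:
  L0: {q,x} / ∅
  L1: {q} / ∅
  L2: {c,e} / ∅
  L3: {x} / {c,q}
  L4: {e} / ∅
  L5: {c} / ∅
  L6: {c,e} / ∅
  L7: {d} / {c}
  L8: {i,q} / {q}
  L9: {i} / {x}

Liveness:
  L0 li=∅ lo={q,x}
  L1 li={x} lo={q,x}
  L2 li={q} lo={c,q}
  L3 li={c,q} lo=∅
  L4 li={q,x} lo={q,x}
  L5 li={q,x} lo={c,q,x}
  L6 li={q,x} lo={q,x}
  L7 li={c} lo=∅
  L8 li={q,x} lo={x}
  L9 li={x} lo=∅

Interfere edges:
  c↔{q,x}
  d↔∅
  e↔{q,x}
  i↔{q,x}
  q↔{c,e,i,x}
  x↔{c,e,i,q}

Chromatic number:
  lower bound: {c,q,x} mutually conflict ⇒ χ ≥ 3
  3-colouring: r0={d,q}  r1={x}  r2={c,e,i}
  χ = 3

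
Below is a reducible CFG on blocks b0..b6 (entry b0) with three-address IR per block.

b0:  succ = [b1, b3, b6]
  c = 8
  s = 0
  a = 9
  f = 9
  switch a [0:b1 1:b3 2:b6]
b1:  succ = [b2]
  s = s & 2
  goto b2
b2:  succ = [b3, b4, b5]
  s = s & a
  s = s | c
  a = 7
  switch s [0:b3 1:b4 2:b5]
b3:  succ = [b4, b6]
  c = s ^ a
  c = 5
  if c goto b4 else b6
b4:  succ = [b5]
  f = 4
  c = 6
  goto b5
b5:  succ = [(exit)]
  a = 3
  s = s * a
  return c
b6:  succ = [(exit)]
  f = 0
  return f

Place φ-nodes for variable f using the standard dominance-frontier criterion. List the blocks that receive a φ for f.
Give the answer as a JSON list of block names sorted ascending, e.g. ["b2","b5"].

Answer: ["b5"]

Analysis:
idom tree: b1←b0 b2←b1 b3←b0 b4←b0 b5←b0 b6←b0
Join-block Dom:
  b3: preds {b0,b2}: {b0} ∩ {b0,b1,b2} = {b0}; idom=b0
  b4: preds {b2,b3}: {b0,b1,b2} ∩ {b0,b3} = {b0}; idom=b0
  b5: preds {b2,b4}: {b0,b1,b2} ∩ {b0,b4} = {b0}; idom=b0
  b6: preds {b0,b3}: {b0} ∩ {b0,b3} = {b0}; idom=b0

Frontier:
  b3←b0: walk · to b0
  b3←b2: walk b2→b1 to b0
  b4←b2: walk b2→b1 to b0
  b4←b3: walk b3 to b0
  b5←b2: walk b2→b1 to b0
  b5←b4: walk b4 to b0
  b6←b0: walk · to b0
  b6←b3: walk b3 to b0
  b0: DF=∅
  b1: DF={b3,b4,b5}
  b2: DF={b3,b4,b5}
  b3: DF={b4,b6}
  b4: DF={b5}
  b5: DF=∅
  b6: DF=∅

φ for f: defs {b0,b4,b6}
  DF⁺ = {b5}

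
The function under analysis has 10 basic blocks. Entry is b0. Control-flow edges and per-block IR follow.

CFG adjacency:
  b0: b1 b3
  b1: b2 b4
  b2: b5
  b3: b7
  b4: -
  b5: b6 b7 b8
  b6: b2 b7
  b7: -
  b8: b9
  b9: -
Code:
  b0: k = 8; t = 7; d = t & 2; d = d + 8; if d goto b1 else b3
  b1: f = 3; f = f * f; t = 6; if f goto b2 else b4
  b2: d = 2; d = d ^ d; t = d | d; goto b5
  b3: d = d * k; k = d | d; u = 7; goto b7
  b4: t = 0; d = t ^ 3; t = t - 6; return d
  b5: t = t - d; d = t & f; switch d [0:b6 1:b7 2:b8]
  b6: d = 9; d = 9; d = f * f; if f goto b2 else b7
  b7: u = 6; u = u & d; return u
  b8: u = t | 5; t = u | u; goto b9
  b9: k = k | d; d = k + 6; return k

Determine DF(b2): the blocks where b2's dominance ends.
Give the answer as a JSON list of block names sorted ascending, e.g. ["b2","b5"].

Answer: ["b2", "b7"]

Working:
idom tree: b1←b0 b2←b1 b3←b0 b4←b1 b5←b2 b6←b5 b7←b0 b8←b5 b9←b8
Dom∩ at merges:
  b2: preds {b1,b6}: {b0,b1} ∩ {b0,b1,b2,b5,b6} = {b0,b1}; idom=b1
  b7: preds {b3,b5,b6}: {b0,b3} ∩ {b0,b1,b2,b5} ∩ {b0,b1,b2,b5,b6} = {b0}; idom=b0

DF derivation:
  join b2 pred b1: · stop@b1
  join b2 pred b6: b6→b5→b2 stop@b1
  join b7 pred b3: b3 stop@b0
  join b7 pred b5: b5→b2→b1 stop@b0
  join b7 pred b6: b6→b5→b2→b1 stop@b0
  b0 → ∅
  b1 → {b7}
  b2 → {b2,b7}
  b3 → {b7}
  b4 → ∅
  b5 → {b2,b7}
  b6 → {b2,b7}
  b7 → ∅
  b8 → ∅
  b9 → ∅

DF(b2) = ["b2", "b7"]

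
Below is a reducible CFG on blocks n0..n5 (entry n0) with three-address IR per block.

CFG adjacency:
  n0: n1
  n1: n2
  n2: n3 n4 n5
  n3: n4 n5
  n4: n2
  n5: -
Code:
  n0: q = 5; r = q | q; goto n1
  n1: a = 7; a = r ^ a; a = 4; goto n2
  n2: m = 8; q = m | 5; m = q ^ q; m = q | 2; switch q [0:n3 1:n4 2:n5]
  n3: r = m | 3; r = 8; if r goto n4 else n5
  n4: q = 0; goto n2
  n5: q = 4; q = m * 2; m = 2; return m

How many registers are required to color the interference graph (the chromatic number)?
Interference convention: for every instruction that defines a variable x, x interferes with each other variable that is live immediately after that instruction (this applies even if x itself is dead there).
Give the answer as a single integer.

Answer: 2

Working:
def/use:
  n0: def={q,r} ue=∅
  n1: def={a} ue={r}
  n2: def={m,q} ue=∅
  n3: def={r} ue={m}
  n4: def={q} ue=∅
  n5: def={m,q} ue={m}

Live sets:
  live n0: ∅→{r}
  live n1: {r}→∅
  live n2: ∅→{m}
  live n3: {m}→{m}
  live n4: ∅→∅
  live n5: {m}→∅

Conflict graph:
  a — {r}
  m — {q,r}
  q — {m}
  r — {a,m}

Colouring:
  {a,r} pairwise interfere (2-clique) ⇒ χ ≥ 2
  assign a→r0 m→r0 q→r1 r→r1 — no edge inside a register ⇒ χ ≤ 2
  χ = 2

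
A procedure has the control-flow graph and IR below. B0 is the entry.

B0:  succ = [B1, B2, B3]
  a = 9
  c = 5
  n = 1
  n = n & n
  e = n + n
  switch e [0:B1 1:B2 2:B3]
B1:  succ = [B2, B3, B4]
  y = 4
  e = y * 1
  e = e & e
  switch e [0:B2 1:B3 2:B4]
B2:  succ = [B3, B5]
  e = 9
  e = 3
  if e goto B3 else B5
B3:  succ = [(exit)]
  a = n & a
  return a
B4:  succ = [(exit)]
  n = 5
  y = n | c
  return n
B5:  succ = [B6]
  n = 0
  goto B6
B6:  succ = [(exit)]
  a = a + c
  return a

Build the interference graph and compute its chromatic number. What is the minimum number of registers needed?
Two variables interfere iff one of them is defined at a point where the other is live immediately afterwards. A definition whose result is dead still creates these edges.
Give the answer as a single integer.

Block summaries:
  B0 def {a,c,e,n} use ∅
  B1 def {e,y} use ∅
  B2 def {e} use ∅
  B3 def {a} use {a,n}
  B4 def {n,y} use {c}
  B5 def {n} use ∅
  B6 def {a} use {a,c}

Backward fixpoint:
  B0 li=∅ lo={a,c,n}
  B1 li={a,c,n} lo={a,c,n}
  B2 li={a,c,n} lo={a,c,n}
  B3 li={a,n} lo=∅
  B4 li={c} lo=∅
  B5 li={a,c} lo={a,c}
  B6 li={a,c} lo=∅

Interference:
  a — {c,e,n,y}
  c — {a,e,n,y}
  e — {a,c,n}
  n — {a,c,e,y}
  y — {a,c,n}

Registers:
  lower bound: {a,c,e,n} mutually conflict ⇒ χ ≥ 4
  4-colouring: r0={a}  r1={c}  r2={n}  r3={e,y}
  χ = 4

Answer: 4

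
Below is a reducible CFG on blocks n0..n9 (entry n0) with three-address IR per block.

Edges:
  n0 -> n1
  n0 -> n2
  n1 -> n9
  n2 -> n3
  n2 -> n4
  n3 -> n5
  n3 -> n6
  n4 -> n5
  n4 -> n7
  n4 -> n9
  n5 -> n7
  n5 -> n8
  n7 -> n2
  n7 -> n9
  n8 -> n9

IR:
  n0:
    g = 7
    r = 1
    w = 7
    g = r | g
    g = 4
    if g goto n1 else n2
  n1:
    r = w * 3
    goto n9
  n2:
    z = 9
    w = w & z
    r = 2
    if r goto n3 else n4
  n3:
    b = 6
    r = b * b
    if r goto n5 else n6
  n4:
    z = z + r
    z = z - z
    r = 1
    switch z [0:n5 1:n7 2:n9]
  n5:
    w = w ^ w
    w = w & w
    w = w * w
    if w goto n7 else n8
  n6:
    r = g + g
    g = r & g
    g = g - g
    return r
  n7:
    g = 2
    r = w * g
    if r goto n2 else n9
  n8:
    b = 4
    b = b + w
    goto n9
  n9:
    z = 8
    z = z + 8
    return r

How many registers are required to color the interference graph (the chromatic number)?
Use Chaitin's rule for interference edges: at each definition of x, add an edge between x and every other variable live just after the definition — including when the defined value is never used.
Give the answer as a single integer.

def/use:
  n0: {g,r,w} / ∅
  n1: {r} / {w}
  n2: {r,w,z} / {w}
  n3: {b,r} / ∅
  n4: {r,z} / {r,z}
  n5: {w} / {w}
  n6: {g,r} / {g}
  n7: {g,r} / {w}
  n8: {b} / {w}
  n9: {z} / {r}

Backward fixpoint:
  n0 li=∅ lo={g,w}
  n1 li={w} lo={r}
  n2 li={g,w} lo={g,r,w,z}
  n3 li={g,w} lo={g,r,w}
  n4 li={r,w,z} lo={r,w}
  n5 li={r,w} lo={r,w}
  n6 li={g} lo=∅
  n7 li={w} lo={g,r,w}
  n8 li={r,w} lo={r}
  n9 li={r} lo=∅

Interfere edges:
  b: {g,r,w}
  g: {b,r,w,z}
  r: {b,g,w,z}
  w: {b,g,r,z}
  z: {g,r,w}

Chromatic number:
  clique {b,g,r,w} ⇒ need ≥ 4
  assign b→r3 g→r0 r→r1 w→r2 z→r3 — no edge inside a register ⇒ χ ≤ 4
  χ = 4

Answer: 4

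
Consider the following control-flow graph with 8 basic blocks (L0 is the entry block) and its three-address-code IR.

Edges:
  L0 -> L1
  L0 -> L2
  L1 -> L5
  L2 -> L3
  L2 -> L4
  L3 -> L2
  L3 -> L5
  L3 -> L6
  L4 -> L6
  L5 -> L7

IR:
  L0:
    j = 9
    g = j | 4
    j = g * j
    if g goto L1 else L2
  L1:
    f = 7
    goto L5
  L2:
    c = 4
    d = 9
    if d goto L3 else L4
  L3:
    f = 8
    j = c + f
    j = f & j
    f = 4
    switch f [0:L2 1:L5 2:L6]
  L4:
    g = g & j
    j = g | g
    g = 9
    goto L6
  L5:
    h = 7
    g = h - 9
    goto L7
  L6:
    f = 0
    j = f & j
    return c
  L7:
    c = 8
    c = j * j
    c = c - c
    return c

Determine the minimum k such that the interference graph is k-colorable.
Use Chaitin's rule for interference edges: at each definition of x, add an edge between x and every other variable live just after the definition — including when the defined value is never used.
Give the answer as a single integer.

Answer: 4

Working:
def/use:
  L0 def {g,j} use ∅
  L1 def {f} use ∅
  L2 def {c,d} use ∅
  L3 def {f,j} use {c}
  L4 def {g,j} use {g,j}
  L5 def {g,h} use ∅
  L6 def {f,j} use {c,j}
  L7 def {c} use {j}

Liveness:
  L0: in=∅ out={g,j}
  L1: in={j} out={j}
  L2: in={g,j} out={c,g,j}
  L3: in={c,g} out={c,g,j}
  L4: in={c,g,j} out={c,j}
  L5: in={j} out={j}
  L6: in={c,j} out=∅
  L7: in={j} out=∅

Conflict graph:
  c↔{d,f,g,j}
  d↔{c,g,j}
  f↔{c,g,j}
  g↔{c,d,f,j}
  h↔{j}
  j↔{c,d,f,g,h}

Registers:
  {c,d,g,j} pairwise interfere (4-clique) ⇒ χ ≥ 4
  assign c→R1 d→R3 f→R3 g→R2 h→R1 j→R0 — no edge inside a register ⇒ χ ≤ 4
  χ = 4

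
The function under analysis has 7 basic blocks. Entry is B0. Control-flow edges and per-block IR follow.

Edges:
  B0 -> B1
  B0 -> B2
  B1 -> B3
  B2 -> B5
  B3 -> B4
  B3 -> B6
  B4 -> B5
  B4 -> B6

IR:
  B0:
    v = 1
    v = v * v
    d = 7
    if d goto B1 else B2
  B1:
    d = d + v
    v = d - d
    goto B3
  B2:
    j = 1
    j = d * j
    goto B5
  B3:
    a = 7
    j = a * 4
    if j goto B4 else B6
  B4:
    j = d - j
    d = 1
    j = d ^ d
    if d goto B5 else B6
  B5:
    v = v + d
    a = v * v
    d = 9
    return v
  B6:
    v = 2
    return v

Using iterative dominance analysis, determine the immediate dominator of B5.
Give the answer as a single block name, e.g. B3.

idom tree: B1←B0 B2←B0 B3←B1 B4←B3 B5←B0 B6←B3
Dom at joins:
  B5: preds {B2,B4}: {B0,B2} ∩ {B0,B1,B3,B4} = {B0}; idom=B0
  B6: preds {B3,B4}: {B0,B1,B3} ∩ {B0,B1,B3,B4} = {B0,B1,B3}; idom=B3

idom(B5) = B0

Answer: B0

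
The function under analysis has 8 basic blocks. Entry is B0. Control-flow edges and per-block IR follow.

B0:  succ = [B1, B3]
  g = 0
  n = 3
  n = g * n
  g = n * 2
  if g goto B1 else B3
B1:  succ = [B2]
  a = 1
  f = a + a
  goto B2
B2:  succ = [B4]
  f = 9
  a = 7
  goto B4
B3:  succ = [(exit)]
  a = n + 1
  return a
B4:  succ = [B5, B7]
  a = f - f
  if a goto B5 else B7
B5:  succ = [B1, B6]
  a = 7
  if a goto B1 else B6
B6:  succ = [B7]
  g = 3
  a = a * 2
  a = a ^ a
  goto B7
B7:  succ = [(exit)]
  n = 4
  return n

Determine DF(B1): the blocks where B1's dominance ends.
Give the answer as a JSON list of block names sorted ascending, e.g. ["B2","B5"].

Answer: ["B1"]

Working:
idom tree: B1←B0 B2←B1 B3←B0 B4←B2 B5←B4 B6←B5 B7←B4
Dom∩ at merges:
  B1: preds {B0,B5}: {B0} ∩ {B0,B1,B2,B4,B5} = {B0}; idom=B0
  B7: preds {B4,B6}: {B0,B1,B2,B4} ∩ {B0,B1,B2,B4,B5,B6} = {B0,B1,B2,B4}; idom=B4

DF derivation:
  join B1 pred B0: · stop@B0
  join B1 pred B5: B5→B4→B2→B1 stop@B0
  join B7 pred B4: · stop@B4
  join B7 pred B6: B6→B5 stop@B4
  DF(B0)=∅
  DF(B1)={B1}
  DF(B2)={B1}
  DF(B3)=∅
  DF(B4)={B1}
  DF(B5)={B1,B7}
  DF(B6)={B7}
  DF(B7)=∅

DF(B1) = ["B1"]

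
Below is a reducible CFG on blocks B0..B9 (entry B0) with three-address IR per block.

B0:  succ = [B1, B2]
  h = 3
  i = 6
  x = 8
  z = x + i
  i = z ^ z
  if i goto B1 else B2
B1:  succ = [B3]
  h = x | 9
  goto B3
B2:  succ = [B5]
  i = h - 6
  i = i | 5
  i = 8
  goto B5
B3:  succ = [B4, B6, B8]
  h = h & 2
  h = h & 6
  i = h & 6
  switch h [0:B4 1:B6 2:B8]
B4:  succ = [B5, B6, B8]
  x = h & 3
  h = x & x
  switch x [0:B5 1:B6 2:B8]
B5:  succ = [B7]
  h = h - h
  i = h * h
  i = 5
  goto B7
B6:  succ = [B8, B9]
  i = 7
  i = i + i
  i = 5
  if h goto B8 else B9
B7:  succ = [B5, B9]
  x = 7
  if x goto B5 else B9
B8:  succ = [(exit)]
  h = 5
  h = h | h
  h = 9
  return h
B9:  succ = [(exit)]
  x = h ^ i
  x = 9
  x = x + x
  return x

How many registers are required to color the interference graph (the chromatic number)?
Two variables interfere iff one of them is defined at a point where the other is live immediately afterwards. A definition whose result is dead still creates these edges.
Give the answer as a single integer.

Answer: 3

Analysis:
Per-block:
  B0 def {h,i,x,z} use ∅
  B1 def {h} use {x}
  B2 def {i} use {h}
  B3 def {h,i} use {h}
  B4 def {h,x} use {h}
  B5 def {h,i} use {h}
  B6 def {i} use {h}
  B7 def {x} use ∅
  B8 def {h} use ∅
  B9 def {x} use {h,i}

Backward fixpoint:
  B0 li=∅ lo={h,x}
  B1 li={x} lo={h}
  B2 li={h} lo={h}
  B3 li={h} lo={h}
  B4 li={h} lo={h}
  B5 li={h} lo={h,i}
  B6 li={h} lo={h,i}
  B7 li={h,i} lo={h,i}
  B8 li=∅ lo=∅
  B9 li={h,i} lo=∅

Interfere edges:
  h↔{i,x,z}
  i↔{h,x}
  x↔{h,i,z}
  z↔{h,x}

Chromatic number:
  clique {h,i,x} ⇒ need ≥ 3
  3-colouring: R0={h}  R1={x}  R2={i,z}
  χ = 3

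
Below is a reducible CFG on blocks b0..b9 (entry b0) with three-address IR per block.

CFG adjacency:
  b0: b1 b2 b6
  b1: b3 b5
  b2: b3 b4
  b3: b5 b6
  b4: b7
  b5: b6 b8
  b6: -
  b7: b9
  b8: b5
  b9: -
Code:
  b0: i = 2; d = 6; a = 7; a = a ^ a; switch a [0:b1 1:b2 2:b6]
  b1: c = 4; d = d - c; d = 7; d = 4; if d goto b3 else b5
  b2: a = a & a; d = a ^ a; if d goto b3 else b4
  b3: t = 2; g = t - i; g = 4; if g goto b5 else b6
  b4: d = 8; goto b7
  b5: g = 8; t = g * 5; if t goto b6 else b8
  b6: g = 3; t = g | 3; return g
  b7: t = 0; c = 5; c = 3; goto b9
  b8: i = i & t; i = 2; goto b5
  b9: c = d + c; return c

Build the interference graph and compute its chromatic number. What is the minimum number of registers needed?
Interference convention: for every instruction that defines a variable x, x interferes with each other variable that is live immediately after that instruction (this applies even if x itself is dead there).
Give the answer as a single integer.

Answer: 3

Derivation:
def/use:
  b0: {a,d,i} / ∅
  b1: {c,d} / {d}
  b2: {a,d} / {a}
  b3: {g,t} / {i}
  b4: {d} / ∅
  b5: {g,t} / ∅
  b6: {g,t} / ∅
  b7: {c,t} / ∅
  b8: {i} / {i,t}
  b9: {c} / {c,d}

Backward fixpoint:
  b0: in=∅ out={a,d,i}
  b1: in={d,i} out={i}
  b2: in={a,i} out={i}
  b3: in={i} out={i}
  b4: in=∅ out={d}
  b5: in={i} out={i,t}
  b6: in=∅ out=∅
  b7: in={d} out={c,d}
  b8: in={i,t} out={i}
  b9: in={c,d} out=∅

Conflict graph:
  a — {d,i}
  c — {d,i}
  d — {a,c,i,t}
  g — {i,t}
  i — {a,c,d,g,t}
  t — {d,g,i}

Chromatic number:
  lower bound: {a,d,i} mutually conflict ⇒ χ ≥ 3
  3-colouring: R0={i}  R1={d,g}  R2={a,c,t}
  χ = 3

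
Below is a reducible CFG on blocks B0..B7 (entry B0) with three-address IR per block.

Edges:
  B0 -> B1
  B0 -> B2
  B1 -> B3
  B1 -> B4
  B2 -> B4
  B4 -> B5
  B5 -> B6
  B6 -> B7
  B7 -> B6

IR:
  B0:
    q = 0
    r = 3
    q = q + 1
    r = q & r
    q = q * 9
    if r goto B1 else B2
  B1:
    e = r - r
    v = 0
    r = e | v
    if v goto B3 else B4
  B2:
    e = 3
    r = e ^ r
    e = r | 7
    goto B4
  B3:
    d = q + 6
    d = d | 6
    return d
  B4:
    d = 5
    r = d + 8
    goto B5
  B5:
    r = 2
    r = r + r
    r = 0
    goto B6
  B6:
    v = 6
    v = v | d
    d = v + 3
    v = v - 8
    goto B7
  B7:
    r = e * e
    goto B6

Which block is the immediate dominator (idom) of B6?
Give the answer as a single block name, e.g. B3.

Answer: B5

Analysis:
idom tree: B1←B0 B2←B0 B3←B1 B4←B0 B5←B4 B6←B5 B7←B6
Join-block Dom:
  B4: preds {B1,B2}: {B0,B1} ∩ {B0,B2} = {B0}; idom=B0
  B6: preds {B5,B7}: {B0,B4,B5} ∩ {B0,B4,B5,B6,B7} = {B0,B4,B5}; idom=B5

idom(B6) = B5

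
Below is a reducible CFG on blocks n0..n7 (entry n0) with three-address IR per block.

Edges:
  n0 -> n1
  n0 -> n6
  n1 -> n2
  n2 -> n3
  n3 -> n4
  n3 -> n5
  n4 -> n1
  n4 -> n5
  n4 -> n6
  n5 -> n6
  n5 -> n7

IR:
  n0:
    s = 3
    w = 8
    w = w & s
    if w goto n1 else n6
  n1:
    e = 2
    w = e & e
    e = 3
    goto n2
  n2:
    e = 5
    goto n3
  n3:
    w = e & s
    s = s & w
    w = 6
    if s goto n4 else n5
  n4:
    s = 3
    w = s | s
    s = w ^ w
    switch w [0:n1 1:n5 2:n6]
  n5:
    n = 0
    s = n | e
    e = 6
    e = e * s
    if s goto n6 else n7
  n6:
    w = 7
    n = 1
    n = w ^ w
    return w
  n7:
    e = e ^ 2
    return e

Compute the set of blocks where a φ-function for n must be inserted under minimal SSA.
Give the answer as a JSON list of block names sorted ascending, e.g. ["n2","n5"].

idom tree: n1←n0 n2←n1 n3←n2 n4←n3 n5←n3 n6←n0 n7←n5
Dom at joins:
  n1: preds {n0,n4}: {n0} ∩ {n0,n1,n2,n3,n4} = {n0}; idom=n0
  n5: preds {n3,n4}: {n0,n1,n2,n3} ∩ {n0,n1,n2,n3,n4} = {n0,n1,n2,n3}; idom=n3
  n6: preds {n0,n4,n5}: {n0} ∩ {n0,n1,n2,n3,n4} ∩ {n0,n1,n2,n3,n5} = {n0}; idom=n0

DF walk-up:
  n1←n0: walk · to n0
  n1←n4: walk n4→n3→n2→n1 to n0
  n5←n3: walk · to n3
  n5←n4: walk n4 to n3
  n6←n0: walk · to n0
  n6←n4: walk n4→n3→n2→n1 to n0
  n6←n5: walk n5→n3→n2→n1 to n0
  n0: DF=∅
  n1: DF={n1,n6}
  n2: DF={n1,n6}
  n3: DF={n1,n6}
  n4: DF={n1,n5,n6}
  n5: DF={n6}
  n6: DF=∅
  n7: DF=∅

φ for n: defs {n5,n6}
  DF⁺ = {n6}

Answer: ["n6"]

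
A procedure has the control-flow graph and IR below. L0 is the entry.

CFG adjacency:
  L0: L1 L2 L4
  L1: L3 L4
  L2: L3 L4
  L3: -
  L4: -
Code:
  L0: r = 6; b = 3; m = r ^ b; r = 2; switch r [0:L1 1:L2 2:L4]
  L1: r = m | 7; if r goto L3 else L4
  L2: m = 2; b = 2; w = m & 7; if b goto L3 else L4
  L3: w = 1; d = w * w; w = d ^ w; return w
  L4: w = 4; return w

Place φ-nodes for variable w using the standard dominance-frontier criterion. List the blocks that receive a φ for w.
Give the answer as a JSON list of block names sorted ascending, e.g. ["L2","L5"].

idom tree: L1←L0 L2←L0 L3←L0 L4←L0
Join-block Dom:
  L3: preds {L1,L2}: {L0,L1} ∩ {L0,L2} = {L0}; idom=L0
  L4: preds {L0,L1,L2}: {L0} ∩ {L0,L1} ∩ {L0,L2} = {L0}; idom=L0

Frontier:
  L3←L1: walk L1 to L0
  L3←L2: walk L2 to L0
  L4←L0: walk · to L0
  L4←L1: walk L1 to L0
  L4←L2: walk L2 to L0
  L0: DF=∅
  L1: DF={L3,L4}
  L2: DF={L3,L4}
  L3: DF=∅
  L4: DF=∅

φ for w: defs {L2,L3,L4}
  DF⁺ = {L3,L4}

Answer: ["L3", "L4"]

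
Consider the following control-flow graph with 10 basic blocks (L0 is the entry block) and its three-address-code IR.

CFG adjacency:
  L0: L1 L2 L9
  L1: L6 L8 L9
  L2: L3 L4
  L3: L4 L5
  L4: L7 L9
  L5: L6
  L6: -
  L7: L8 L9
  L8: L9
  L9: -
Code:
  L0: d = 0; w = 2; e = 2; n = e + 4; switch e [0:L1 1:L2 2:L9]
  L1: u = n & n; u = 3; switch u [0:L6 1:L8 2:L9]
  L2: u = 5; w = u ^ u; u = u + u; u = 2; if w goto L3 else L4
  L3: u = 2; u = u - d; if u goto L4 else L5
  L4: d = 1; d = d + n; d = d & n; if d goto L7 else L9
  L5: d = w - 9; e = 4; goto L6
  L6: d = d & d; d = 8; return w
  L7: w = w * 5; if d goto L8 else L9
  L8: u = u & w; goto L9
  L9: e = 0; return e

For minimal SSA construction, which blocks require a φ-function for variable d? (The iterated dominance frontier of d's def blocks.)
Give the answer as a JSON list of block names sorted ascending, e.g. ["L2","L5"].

idom tree: L1←L0 L2←L0 L3←L2 L4←L2 L5←L3 L6←L0 L7←L4 L8←L0 L9←L0
Dom∩ at merges:
  L4: preds {L2,L3}: {L0,L2} ∩ {L0,L2,L3} = {L0,L2}; idom=L2
  L6: preds {L1,L5}: {L0,L1} ∩ {L0,L2,L3,L5} = {L0}; idom=L0
  L8: preds {L1,L7}: {L0,L1} ∩ {L0,L2,L4,L7} = {L0}; idom=L0
  L9: preds {L0,L1,L4,L7,L8}: {L0} ∩ {L0,L1} ∩ {L0,L2,L4} ∩ {L0,L2,L4,L7} ∩ {L0,L8} = {L0}; idom=L0

Frontier:
  join L4 pred L2: · stop@L2
  join L4 pred L3: L3 stop@L2
  join L6 pred L1: L1 stop@L0
  join L6 pred L5: L5→L3→L2 stop@L0
  join L8 pred L1: L1 stop@L0
  join L8 pred L7: L7→L4→L2 stop@L0
  join L9 pred L0: · stop@L0
  join L9 pred L1: L1 stop@L0
  join L9 pred L4: L4→L2 stop@L0
  join L9 pred L7: L7→L4→L2 stop@L0
  join L9 pred L8: L8 stop@L0
  L0: DF=∅
  L1: DF={L6,L8,L9}
  L2: DF={L6,L8,L9}
  L3: DF={L4,L6}
  L4: DF={L8,L9}
  L5: DF={L6}
  L6: DF=∅
  L7: DF={L8,L9}
  L8: DF={L9}
  L9: DF=∅

φ for d: defs {L0,L4,L5,L6}
  DF⁺ = {L6,L8,L9}

Answer: ["L6", "L8", "L9"]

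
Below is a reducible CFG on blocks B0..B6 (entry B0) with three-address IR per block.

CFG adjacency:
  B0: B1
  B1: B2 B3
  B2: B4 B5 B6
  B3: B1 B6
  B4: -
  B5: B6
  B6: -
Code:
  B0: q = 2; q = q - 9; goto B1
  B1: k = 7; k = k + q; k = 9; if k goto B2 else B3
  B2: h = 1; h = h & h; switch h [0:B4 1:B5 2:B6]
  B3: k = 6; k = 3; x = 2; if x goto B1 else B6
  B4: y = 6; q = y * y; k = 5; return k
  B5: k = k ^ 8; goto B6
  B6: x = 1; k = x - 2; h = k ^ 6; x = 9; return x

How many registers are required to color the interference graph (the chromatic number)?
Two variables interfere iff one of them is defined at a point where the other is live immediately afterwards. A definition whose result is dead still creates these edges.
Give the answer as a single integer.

Answer: 2

Working:
Per-block:
  B0 def {q} use ∅
  B1 def {k} use {q}
  B2 def {h} use ∅
  B3 def {k,x} use ∅
  B4 def {k,q,y} use ∅
  B5 def {k} use {k}
  B6 def {h,k,x} use ∅

Liveness:
  live B0: ∅→{q}
  live B1: {q}→{k,q}
  live B2: {k}→{k}
  live B3: {q}→{q}
  live B4: ∅→∅
  live B5: {k}→∅
  live B6: ∅→∅

Interference:
  h↔{k}
  k↔{h,q}
  q↔{k,x}
  x↔{q}
  y↔∅

Colouring:
  {h,k} pairwise interfere (2-clique) ⇒ χ ≥ 2
  2-colouring: r0={k,x,y}  r1={h,q}
  χ = 2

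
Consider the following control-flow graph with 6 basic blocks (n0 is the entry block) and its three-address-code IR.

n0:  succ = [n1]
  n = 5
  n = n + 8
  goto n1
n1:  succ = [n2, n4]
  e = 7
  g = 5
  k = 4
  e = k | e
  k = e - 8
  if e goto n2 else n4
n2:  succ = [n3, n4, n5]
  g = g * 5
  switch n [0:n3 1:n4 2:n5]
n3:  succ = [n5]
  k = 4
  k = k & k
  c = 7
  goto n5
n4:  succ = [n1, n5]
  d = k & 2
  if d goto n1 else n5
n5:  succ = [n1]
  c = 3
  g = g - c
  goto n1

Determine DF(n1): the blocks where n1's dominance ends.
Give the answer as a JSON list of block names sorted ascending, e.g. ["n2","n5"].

idom tree: n1←n0 n2←n1 n3←n2 n4←n1 n5←n1
Dom at joins:
  n1: preds {n0,n4,n5}: {n0} ∩ {n0,n1,n4} ∩ {n0,n1,n5} = {n0}; idom=n0
  n4: preds {n1,n2}: {n0,n1} ∩ {n0,n1,n2} = {n0,n1}; idom=n1
  n5: preds {n2,n3,n4}: {n0,n1,n2} ∩ {n0,n1,n2,n3} ∩ {n0,n1,n4} = {n0,n1}; idom=n1

Frontier:
  join n1 pred n0: · stop@n0
  join n1 pred n4: n4→n1 stop@n0
  join n1 pred n5: n5→n1 stop@n0
  join n4 pred n1: · stop@n1
  join n4 pred n2: n2 stop@n1
  join n5 pred n2: n2 stop@n1
  join n5 pred n3: n3→n2 stop@n1
  join n5 pred n4: n4 stop@n1
  DF(n0)=∅
  DF(n1)={n1}
  DF(n2)={n4,n5}
  DF(n3)={n5}
  DF(n4)={n1,n5}
  DF(n5)={n1}

DF(n1) = ["n1"]

Answer: ["n1"]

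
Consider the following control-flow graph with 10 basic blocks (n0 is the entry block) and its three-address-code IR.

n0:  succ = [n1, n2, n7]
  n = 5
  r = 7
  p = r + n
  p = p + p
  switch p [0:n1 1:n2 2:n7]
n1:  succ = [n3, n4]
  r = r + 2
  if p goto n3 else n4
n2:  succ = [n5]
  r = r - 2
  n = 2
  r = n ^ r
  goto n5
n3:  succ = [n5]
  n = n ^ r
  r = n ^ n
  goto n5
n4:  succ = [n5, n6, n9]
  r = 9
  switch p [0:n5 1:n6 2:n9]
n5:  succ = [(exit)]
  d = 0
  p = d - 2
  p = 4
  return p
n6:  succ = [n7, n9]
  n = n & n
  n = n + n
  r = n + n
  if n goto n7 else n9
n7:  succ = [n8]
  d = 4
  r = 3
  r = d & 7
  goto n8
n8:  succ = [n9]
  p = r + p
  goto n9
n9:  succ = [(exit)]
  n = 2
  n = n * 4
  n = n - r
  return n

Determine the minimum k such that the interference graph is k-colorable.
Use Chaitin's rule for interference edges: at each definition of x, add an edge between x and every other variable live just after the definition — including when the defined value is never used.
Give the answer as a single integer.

Per-block:
  n0 def {n,p,r} use ∅
  n1 def {r} use {p,r}
  n2 def {n,r} use {r}
  n3 def {n,r} use {n,r}
  n4 def {r} use {p}
  n5 def {d,p} use ∅
  n6 def {n,r} use {n}
  n7 def {d,r} use ∅
  n8 def {p} use {p,r}
  n9 def {n} use {r}

Liveness:
  n0: in=∅ out={n,p,r}
  n1: in={n,p,r} out={n,p,r}
  n2: in={r} out=∅
  n3: in={n,r} out=∅
  n4: in={n,p} out={n,p,r}
  n5: in=∅ out=∅
  n6: in={n,p} out={p,r}
  n7: in={p} out={p,r}
  n8: in={p,r} out={r}
  n9: in={r} out=∅

Conflict graph:
  d↔{p,r}
  n↔{p,r}
  p↔{d,n,r}
  r↔{d,n,p}

Chromatic number:
  {d,p,r} pairwise interfere (3-clique) ⇒ χ ≥ 3
  assign d→R2 n→R2 p→R0 r→R1 — no edge inside a register ⇒ χ ≤ 3
  χ = 3

Answer: 3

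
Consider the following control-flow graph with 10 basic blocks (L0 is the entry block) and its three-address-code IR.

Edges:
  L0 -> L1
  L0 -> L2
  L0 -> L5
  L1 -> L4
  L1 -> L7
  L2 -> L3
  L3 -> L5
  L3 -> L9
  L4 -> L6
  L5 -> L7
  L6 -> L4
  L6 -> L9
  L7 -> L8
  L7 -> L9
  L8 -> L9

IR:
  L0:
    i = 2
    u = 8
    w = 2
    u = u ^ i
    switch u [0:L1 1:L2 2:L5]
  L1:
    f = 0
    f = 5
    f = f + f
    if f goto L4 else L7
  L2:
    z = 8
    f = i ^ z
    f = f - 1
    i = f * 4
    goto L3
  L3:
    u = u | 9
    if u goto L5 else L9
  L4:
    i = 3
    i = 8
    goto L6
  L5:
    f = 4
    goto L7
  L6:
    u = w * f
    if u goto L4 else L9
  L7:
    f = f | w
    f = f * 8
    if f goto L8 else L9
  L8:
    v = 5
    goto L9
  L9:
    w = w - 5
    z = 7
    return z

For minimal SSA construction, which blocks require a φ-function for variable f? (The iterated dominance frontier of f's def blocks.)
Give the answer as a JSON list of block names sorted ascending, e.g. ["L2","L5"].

idom tree: L1←L0 L2←L0 L3←L2 L4←L1 L5←L0 L6←L4 L7←L0 L8←L7 L9←L0
Join-block Dom:
  L4: preds {L1,L6}: {L0,L1} ∩ {L0,L1,L4,L6} = {L0,L1}; idom=L1
  L5: preds {L0,L3}: {L0} ∩ {L0,L2,L3} = {L0}; idom=L0
  L7: preds {L1,L5}: {L0,L1} ∩ {L0,L5} = {L0}; idom=L0
  L9: preds {L3,L6,L7,L8}: {L0,L2,L3} ∩ {L0,L1,L4,L6} ∩ {L0,L7} ∩ {L0,L7,L8} = {L0}; idom=L0

Frontier:
  L4←L1: walk · to L1
  L4←L6: walk L6→L4 to L1
  L5←L0: walk · to L0
  L5←L3: walk L3→L2 to L0
  L7←L1: walk L1 to L0
  L7←L5: walk L5 to L0
  L9←L3: walk L3→L2 to L0
  L9←L6: walk L6→L4→L1 to L0
  L9←L7: walk L7 to L0
  L9←L8: walk L8→L7 to L0
  L0 → ∅
  L1 → {L7,L9}
  L2 → {L5,L9}
  L3 → {L5,L9}
  L4 → {L4,L9}
  L5 → {L7}
  L6 → {L4,L9}
  L7 → {L9}
  L8 → {L9}
  L9 → ∅

φ for f: defs {L1,L2,L5,L7}
  DF⁺ = {L5,L7,L9}

Answer: ["L5", "L7", "L9"]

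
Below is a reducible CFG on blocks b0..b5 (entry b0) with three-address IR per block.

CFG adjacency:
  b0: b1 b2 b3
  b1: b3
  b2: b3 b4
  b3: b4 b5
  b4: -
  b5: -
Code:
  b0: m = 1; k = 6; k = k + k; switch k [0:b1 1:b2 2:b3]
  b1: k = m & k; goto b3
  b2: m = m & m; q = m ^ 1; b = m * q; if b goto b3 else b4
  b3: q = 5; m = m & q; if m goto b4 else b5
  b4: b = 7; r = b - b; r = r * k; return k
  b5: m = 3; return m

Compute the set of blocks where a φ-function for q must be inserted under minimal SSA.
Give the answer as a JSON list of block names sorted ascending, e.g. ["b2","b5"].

Answer: ["b3", "b4"]

Analysis:
idom tree: b1←b0 b2←b0 b3←b0 b4←b0 b5←b3
Dom∩ at merges:
  b3: preds {b0,b1,b2}: {b0} ∩ {b0,b1} ∩ {b0,b2} = {b0}; idom=b0
  b4: preds {b2,b3}: {b0,b2} ∩ {b0,b3} = {b0}; idom=b0

Frontier:
  join b3 pred b0: · stop@b0
  join b3 pred b1: b1 stop@b0
  join b3 pred b2: b2 stop@b0
  join b4 pred b2: b2 stop@b0
  join b4 pred b3: b3 stop@b0
  b0: DF=∅
  b1: DF={b3}
  b2: DF={b3,b4}
  b3: DF={b4}
  b4: DF=∅
  b5: DF=∅

φ for q: defs {b2,b3}
  DF⁺ = {b3,b4}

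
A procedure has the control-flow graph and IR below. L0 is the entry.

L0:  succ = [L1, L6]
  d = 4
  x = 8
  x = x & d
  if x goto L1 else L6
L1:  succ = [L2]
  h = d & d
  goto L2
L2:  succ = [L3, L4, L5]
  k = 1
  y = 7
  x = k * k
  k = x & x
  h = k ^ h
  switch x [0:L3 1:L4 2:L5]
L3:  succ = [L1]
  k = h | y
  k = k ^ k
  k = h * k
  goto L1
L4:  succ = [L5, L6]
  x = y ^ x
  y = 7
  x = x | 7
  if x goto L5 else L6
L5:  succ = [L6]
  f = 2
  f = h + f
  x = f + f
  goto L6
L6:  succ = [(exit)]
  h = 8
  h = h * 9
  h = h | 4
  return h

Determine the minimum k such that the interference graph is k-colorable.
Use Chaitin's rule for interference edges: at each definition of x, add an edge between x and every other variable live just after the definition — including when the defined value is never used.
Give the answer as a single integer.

Answer: 5

Derivation:
Per-block:
  L0: def={d,x} ue=∅
  L1: def={h} ue={d}
  L2: def={h,k,x,y} ue={h}
  L3: def={k} ue={h,y}
  L4: def={x,y} ue={x,y}
  L5: def={f,x} ue={h}
  L6: def={h} ue=∅

Live sets:
  live L0: ∅→{d}
  live L1: {d}→{d,h}
  live L2: {d,h}→{d,h,x,y}
  live L3: {d,h,y}→{d}
  live L4: {h,x,y}→{h}
  live L5: {h}→∅
  live L6: ∅→∅

Conflict graph:
  d: {h,k,x,y}
  f: {h}
  h: {d,f,k,x,y}
  k: {d,h,x,y}
  x: {d,h,k,y}
  y: {d,h,k,x}

Colouring:
  clique {d,h,k,x,y} ⇒ need ≥ 5
  5-colouring: R0={h}  R1={d,f}  R2={k}  R3={x}  R4={y}
  χ = 5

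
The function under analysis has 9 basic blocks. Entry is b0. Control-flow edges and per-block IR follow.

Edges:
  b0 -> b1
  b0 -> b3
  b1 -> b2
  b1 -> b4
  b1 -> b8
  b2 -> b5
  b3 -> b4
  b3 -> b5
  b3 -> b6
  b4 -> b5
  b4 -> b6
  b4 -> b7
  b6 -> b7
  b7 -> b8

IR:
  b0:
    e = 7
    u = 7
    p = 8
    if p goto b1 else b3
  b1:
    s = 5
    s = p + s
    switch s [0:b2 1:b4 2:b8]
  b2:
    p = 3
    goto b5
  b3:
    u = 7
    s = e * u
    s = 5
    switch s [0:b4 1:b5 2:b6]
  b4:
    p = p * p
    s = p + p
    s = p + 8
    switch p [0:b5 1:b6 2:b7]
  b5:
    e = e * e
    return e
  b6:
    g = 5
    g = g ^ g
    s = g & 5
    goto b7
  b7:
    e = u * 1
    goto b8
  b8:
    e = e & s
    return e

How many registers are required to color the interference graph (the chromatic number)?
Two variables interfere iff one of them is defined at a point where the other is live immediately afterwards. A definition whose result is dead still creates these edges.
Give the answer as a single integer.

Answer: 4

Analysis:
Block summaries:
  b0: def={e,p,u} ue=∅
  b1: def={s} ue={p}
  b2: def={p} ue=∅
  b3: def={s,u} ue={e}
  b4: def={p,s} ue={p}
  b5: def={e} ue={e}
  b6: def={g,s} ue=∅
  b7: def={e} ue={u}
  b8: def={e} ue={e,s}

Backward fixpoint:
  live b0: ∅→{e,p,u}
  live b1: {e,p,u}→{e,p,s,u}
  live b2: {e}→{e}
  live b3: {e,p}→{e,p,u}
  live b4: {e,p,u}→{e,s,u}
  live b5: {e}→∅
  live b6: {u}→{s,u}
  live b7: {s,u}→{e,s}
  live b8: {e,s}→∅

Conflict graph:
  e — {p,s,u}
  g — {u}
  p — {e,s,u}
  s — {e,p,u}
  u — {e,g,p,s}

Colouring:
  clique {e,p,s,u} ⇒ need ≥ 4
  assign e→r1 g→r1 p→r2 s→r3 u→r0 — no edge inside a register ⇒ χ ≤ 4
  χ = 4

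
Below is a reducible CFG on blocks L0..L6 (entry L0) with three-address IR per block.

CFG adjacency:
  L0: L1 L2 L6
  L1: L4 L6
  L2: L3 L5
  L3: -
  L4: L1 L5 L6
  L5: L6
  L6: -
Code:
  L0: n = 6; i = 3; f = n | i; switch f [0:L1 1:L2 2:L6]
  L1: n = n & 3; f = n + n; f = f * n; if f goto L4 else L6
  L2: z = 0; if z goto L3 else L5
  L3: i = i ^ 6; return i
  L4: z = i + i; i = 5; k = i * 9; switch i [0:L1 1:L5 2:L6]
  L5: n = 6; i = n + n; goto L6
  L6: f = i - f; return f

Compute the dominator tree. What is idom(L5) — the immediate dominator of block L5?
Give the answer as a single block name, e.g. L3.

idom tree: L1←L0 L2←L0 L3←L2 L4←L1 L5←L0 L6←L0
Dom at joins:
  L1: preds {L0,L4}: {L0} ∩ {L0,L1,L4} = {L0}; idom=L0
  L5: preds {L2,L4}: {L0,L2} ∩ {L0,L1,L4} = {L0}; idom=L0
  L6: preds {L0,L1,L4,L5}: {L0} ∩ {L0,L1} ∩ {L0,L1,L4} ∩ {L0,L5} = {L0}; idom=L0

idom(L5) = L0

Answer: L0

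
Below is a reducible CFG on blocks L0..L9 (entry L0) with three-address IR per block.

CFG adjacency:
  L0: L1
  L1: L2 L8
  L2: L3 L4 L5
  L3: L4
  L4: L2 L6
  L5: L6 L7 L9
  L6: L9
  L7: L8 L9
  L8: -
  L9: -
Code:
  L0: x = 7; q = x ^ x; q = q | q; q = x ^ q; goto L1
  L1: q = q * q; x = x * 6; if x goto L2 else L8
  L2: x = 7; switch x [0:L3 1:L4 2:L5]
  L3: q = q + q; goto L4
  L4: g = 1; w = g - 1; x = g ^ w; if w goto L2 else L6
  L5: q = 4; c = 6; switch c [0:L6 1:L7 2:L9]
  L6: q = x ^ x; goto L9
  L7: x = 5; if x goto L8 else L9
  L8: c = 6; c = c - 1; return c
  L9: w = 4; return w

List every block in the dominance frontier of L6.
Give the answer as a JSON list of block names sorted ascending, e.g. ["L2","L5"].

idom tree: L1←L0 L2←L1 L3←L2 L4←L2 L5←L2 L6←L2 L7←L5 L8←L1 L9←L2
Dom∩ at merges:
  L2: preds {L1,L4}: {L0,L1} ∩ {L0,L1,L2,L4} = {L0,L1}; idom=L1
  L4: preds {L2,L3}: {L0,L1,L2} ∩ {L0,L1,L2,L3} = {L0,L1,L2}; idom=L2
  L6: preds {L4,L5}: {L0,L1,L2,L4} ∩ {L0,L1,L2,L5} = {L0,L1,L2}; idom=L2
  L8: preds {L1,L7}: {L0,L1} ∩ {L0,L1,L2,L5,L7} = {L0,L1}; idom=L1
  L9: preds {L5,L6,L7}: {L0,L1,L2,L5} ∩ {L0,L1,L2,L6} ∩ {L0,L1,L2,L5,L7} = {L0,L1,L2}; idom=L2

DF derivation:
  L2←L1: walk · to L1
  L2←L4: walk L4→L2 to L1
  L4←L2: walk · to L2
  L4←L3: walk L3 to L2
  L6←L4: walk L4 to L2
  L6←L5: walk L5 to L2
  L8←L1: walk · to L1
  L8←L7: walk L7→L5→L2 to L1
  L9←L5: walk L5 to L2
  L9←L6: walk L6 to L2
  L9←L7: walk L7→L5 to L2
  L0 → ∅
  L1 → ∅
  L2 → {L2,L8}
  L3 → {L4}
  L4 → {L2,L6}
  L5 → {L6,L8,L9}
  L6 → {L9}
  L7 → {L8,L9}
  L8 → ∅
  L9 → ∅

DF(L6) = ["L9"]

Answer: ["L9"]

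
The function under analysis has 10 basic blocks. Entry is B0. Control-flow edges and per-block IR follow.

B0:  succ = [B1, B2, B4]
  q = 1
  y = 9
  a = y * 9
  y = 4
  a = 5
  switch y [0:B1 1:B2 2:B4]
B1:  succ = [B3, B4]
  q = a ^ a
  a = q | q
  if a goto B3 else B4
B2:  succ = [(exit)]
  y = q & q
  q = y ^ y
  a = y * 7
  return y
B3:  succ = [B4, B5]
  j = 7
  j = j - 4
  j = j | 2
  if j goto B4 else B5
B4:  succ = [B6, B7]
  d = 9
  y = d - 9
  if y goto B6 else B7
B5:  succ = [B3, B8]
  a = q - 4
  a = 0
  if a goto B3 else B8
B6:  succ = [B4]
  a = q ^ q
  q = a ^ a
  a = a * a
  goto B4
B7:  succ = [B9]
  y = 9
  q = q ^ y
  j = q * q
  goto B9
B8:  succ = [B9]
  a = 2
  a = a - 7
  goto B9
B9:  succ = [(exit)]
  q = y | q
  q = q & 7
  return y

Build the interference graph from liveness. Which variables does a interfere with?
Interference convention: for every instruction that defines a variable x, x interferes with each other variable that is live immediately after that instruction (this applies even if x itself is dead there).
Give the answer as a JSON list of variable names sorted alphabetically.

Answer: ["q", "y"]

Analysis:
def/use:
  B0: def={a,q,y} ue=∅
  B1: def={a,q} ue={a}
  B2: def={a,q,y} ue={q}
  B3: def={j} ue=∅
  B4: def={d,y} ue=∅
  B5: def={a} ue={q}
  B6: def={a,q} ue={q}
  B7: def={j,q,y} ue={q}
  B8: def={a} ue=∅
  B9: def={q} ue={q,y}

Live sets:
  B0 li=∅ lo={a,q,y}
  B1 li={a,y} lo={q,y}
  B2 li={q} lo=∅
  B3 li={q,y} lo={q,y}
  B4 li={q} lo={q}
  B5 li={q,y} lo={q,y}
  B6 li={q} lo={q}
  B7 li={q} lo={q,y}
  B8 li={q,y} lo={q,y}
  B9 li={q,y} lo=∅

Interfere edges:
  a: {q,y}
  d: {q}
  j: {q,y}
  q: {a,d,j,y}
  y: {a,j,q}

N(a) = ["q", "y"]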